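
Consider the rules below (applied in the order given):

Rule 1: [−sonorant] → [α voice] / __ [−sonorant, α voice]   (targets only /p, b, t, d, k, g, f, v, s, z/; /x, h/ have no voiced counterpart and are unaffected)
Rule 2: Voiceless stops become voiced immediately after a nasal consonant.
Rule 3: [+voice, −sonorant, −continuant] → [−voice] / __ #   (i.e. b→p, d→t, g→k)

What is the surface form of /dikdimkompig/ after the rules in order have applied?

Rule 1 (regressive voicing assimilation): /k/ precedes the voiced obstruent /d/, so it voices to [g] by assimilation. /dikdimkompig/ → digdimkompig.
Rule 2 (post-nasal voicing): /k/ is a voiceless stop immediately after the nasal /m/, so it voices to [g]. /p/ is a voiceless stop immediately after the nasal /m/, so it voices to [b]. /digdimkompig/ → digdimgombig.
Rule 3 (final devoicing): /g/ is a voiced stop in word-final position, so it devoices to [k]. /digdimgombig/ → digdimgombik.

digdimgombik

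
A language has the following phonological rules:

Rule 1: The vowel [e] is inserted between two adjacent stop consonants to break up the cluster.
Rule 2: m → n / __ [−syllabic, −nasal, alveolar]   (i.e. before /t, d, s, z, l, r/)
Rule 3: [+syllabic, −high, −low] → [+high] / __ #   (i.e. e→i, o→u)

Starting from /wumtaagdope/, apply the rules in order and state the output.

wuntaagedopi

Rule 1 (stop-cluster e-epenthesis): /g/ and /d/ form a stop–stop cluster, so [e] is inserted between them. /wumtaagdope/ → wumtaagedope.
Rule 2 (nasal place assimilation): /m/ precedes the alveolar consonant /t/, so it assimilates in place to [n]. /wumtaagedope/ → wuntaagedope.
Rule 3 (final vowel raising): /e/ is a mid vowel in word-final position, so it raises to [i]. /wuntaagedope/ → wuntaagedopi.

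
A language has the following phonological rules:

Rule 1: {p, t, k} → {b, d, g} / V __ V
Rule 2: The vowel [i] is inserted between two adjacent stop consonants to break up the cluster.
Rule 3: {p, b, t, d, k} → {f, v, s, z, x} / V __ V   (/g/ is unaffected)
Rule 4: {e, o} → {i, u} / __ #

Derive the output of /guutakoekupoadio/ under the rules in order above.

guuzagoeguvoaziu

Rule 1 (intervocalic voicing): /t/ is a voiceless stop between vowels /u/ and /a/, so it voices to [d]. /k/ is a voiceless stop between vowels /a/ and /o/, so it voices to [g]. /k/ is a voiceless stop between vowels /e/ and /u/, so it voices to [g]. /p/ is a voiceless stop between vowels /u/ and /o/, so it voices to [b]. /guutakoekupoadio/ → guudagoeguboadio.
Rule 2 (stop-cluster i-epenthesis): no segment meets the environment; /guudagoeguboadio/ is unchanged.
Rule 3 (intervocalic spirantization): /d/ is a stop between vowels /u/ and /a/, so it spirantizes to the fricative [z]. /b/ is a stop between vowels /u/ and /o/, so it spirantizes to the fricative [v]. /d/ is a stop between vowels /a/ and /i/, so it spirantizes to the fricative [z]. /guudagoeguboadio/ → guuzagoeguvoazio.
Rule 4 (final vowel raising): /o/ is a mid vowel in word-final position, so it raises to [u]. /guuzagoeguvoazio/ → guuzagoeguvoaziu.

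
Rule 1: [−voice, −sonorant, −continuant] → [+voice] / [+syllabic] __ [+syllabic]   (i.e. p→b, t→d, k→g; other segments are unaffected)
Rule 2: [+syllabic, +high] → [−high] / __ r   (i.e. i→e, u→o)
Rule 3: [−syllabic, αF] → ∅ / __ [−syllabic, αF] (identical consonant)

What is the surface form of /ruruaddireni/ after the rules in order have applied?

Rule 1 (intervocalic voicing): no segment meets the environment; /ruruaddireni/ is unchanged.
Rule 2 (pre-rhotic lowering): /u/ is a high vowel immediately before /r/, so it lowers to [o]. /i/ is a high vowel immediately before /r/, so it lowers to [e]. /ruruaddireni/ → roruaddereni.
Rule 3 (degemination): /dd/ is a geminate; the first /d/ deletes. /roruaddereni/ → roruadereni.

roruadereni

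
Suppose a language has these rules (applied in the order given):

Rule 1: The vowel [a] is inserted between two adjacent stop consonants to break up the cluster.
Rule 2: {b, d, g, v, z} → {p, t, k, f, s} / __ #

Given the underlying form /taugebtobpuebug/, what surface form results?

taugebatobapuebuk

Rule 1 (stop-cluster a-epenthesis): /b/ and /t/ form a stop–stop cluster, so [a] is inserted between them. /b/ and /p/ form a stop–stop cluster, so [a] is inserted between them. /taugebtobpuebug/ → taugebatobapuebug.
Rule 2 (final devoicing): /g/ is a voiced obstruent in word-final position, so it devoices to [k]. /taugebatobapuebug/ → taugebatobapuebuk.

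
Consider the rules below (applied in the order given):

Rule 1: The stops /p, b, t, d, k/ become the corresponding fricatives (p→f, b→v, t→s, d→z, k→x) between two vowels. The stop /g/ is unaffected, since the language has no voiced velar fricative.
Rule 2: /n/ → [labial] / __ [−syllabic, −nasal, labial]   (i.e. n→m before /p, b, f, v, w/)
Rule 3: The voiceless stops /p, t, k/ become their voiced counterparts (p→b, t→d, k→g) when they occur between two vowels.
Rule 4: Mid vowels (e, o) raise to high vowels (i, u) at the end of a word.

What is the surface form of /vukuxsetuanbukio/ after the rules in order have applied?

Rule 1 (intervocalic spirantization): /k/ is a stop between vowels /u/ and /u/, so it spirantizes to the fricative [x]. /t/ is a stop between vowels /e/ and /u/, so it spirantizes to the fricative [s]. /k/ is a stop between vowels /u/ and /i/, so it spirantizes to the fricative [x]. /vukuxsetuanbukio/ → vuxuxsesuanbuxio.
Rule 2 (nasal place assimilation): /n/ precedes the labial consonant /b/, so it assimilates in place to [m]. /vuxuxsesuanbuxio/ → vuxuxsesuambuxio.
Rule 3 (intervocalic voicing): no segment meets the environment; /vuxuxsesuambuxio/ is unchanged.
Rule 4 (final vowel raising): /o/ is a mid vowel in word-final position, so it raises to [u]. /vuxuxsesuambuxio/ → vuxuxsesuambuxiu.

vuxuxsesuambuxiu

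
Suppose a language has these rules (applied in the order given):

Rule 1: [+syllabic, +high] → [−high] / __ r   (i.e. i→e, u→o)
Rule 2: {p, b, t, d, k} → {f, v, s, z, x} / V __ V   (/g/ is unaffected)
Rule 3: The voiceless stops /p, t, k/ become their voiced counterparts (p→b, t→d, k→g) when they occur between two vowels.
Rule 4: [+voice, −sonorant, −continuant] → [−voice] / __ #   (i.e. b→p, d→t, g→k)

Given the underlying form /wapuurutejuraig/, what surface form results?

wafuorusejoraik

Rule 1 (pre-rhotic lowering): /u/ is a high vowel immediately before /r/, so it lowers to [o]. /u/ is a high vowel immediately before /r/, so it lowers to [o]. /wapuurutejuraig/ → wapuorutejoraig.
Rule 2 (intervocalic spirantization): /p/ is a stop between vowels /a/ and /u/, so it spirantizes to the fricative [f]. /t/ is a stop between vowels /u/ and /e/, so it spirantizes to the fricative [s]. /wapuorutejoraig/ → wafuorusejoraig.
Rule 3 (intervocalic voicing): no segment meets the environment; /wafuorusejoraig/ is unchanged.
Rule 4 (final devoicing): /g/ is a voiced stop in word-final position, so it devoices to [k]. /wafuorusejoraig/ → wafuorusejoraik.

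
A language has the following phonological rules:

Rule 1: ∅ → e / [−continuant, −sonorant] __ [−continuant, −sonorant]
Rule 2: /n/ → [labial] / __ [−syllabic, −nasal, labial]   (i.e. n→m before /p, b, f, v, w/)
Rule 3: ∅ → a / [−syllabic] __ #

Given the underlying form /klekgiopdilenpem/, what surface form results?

klekegiopedilempema

Rule 1 (stop-cluster e-epenthesis): /k/ and /g/ form a stop–stop cluster, so [e] is inserted between them. /p/ and /d/ form a stop–stop cluster, so [e] is inserted between them. /klekgiopdilenpem/ → klekegiopedilenpem.
Rule 2 (nasal place assimilation): /n/ precedes the labial consonant /p/, so it assimilates in place to [m]. /klekegiopedilenpem/ → klekegiopedilempem.
Rule 3 (final a-epenthesis): the form ends in the consonant /m/, so [a] is inserted word-finally. /klekegiopedilempem/ → klekegiopedilempema.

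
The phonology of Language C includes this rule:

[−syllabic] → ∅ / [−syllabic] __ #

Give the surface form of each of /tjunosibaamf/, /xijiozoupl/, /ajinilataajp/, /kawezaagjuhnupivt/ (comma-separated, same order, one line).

tjunosibaam, xijiozoup, ajinilataaj, kawezaagjuhnupiv

/tjunosibaamf/: /f/ is the second consonant of a word-final cluster /mf/, so it deletes. → [tjunosibaam].
/xijiozoupl/: /l/ is the second consonant of a word-final cluster /pl/, so it deletes. → [xijiozoup].
/ajinilataajp/: /p/ is the second consonant of a word-final cluster /jp/, so it deletes. → [ajinilataaj].
/kawezaagjuhnupivt/: /t/ is the second consonant of a word-final cluster /vt/, so it deletes. → [kawezaagjuhnupiv].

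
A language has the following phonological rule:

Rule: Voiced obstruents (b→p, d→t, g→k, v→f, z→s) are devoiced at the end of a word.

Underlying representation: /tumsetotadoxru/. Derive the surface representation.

tumsetotadoxru

No segment of /tumsetotadoxru/ meets the structural description of the rule, so the form surfaces unchanged.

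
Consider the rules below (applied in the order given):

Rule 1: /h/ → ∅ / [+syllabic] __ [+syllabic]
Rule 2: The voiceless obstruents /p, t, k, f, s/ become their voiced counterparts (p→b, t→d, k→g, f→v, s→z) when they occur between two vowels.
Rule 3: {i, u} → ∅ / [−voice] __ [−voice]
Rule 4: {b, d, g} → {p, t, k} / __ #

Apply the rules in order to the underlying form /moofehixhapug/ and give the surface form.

Rule 1 (intervocalic h-deletion): /h/ occurs between vowels /e/ and /i/, so it deletes. /moofehixhapug/ → moofeixhapug.
Rule 2 (intervocalic voicing): /f/ is a voiceless obstruent between vowels /o/ and /e/, so it voices to [v]. /p/ is a voiceless obstruent between vowels /a/ and /u/, so it voices to [b]. /moofeixhapug/ → mooveixhabug.
Rule 3 (high vowel syncope): no segment meets the environment; /mooveixhabug/ is unchanged.
Rule 4 (final devoicing): /g/ is a voiced stop in word-final position, so it devoices to [k]. /mooveixhabug/ → mooveixhabuk.

mooveixhabuk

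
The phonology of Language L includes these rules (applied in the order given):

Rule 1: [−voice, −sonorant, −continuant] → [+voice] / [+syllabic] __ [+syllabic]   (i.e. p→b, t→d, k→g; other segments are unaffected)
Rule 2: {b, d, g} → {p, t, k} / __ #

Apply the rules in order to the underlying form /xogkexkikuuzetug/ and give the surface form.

Rule 1 (intervocalic voicing): /k/ is a voiceless stop between vowels /i/ and /u/, so it voices to [g]. /t/ is a voiceless stop between vowels /e/ and /u/, so it voices to [d]. /xogkexkikuuzetug/ → xogkexkiguuzedug.
Rule 2 (final devoicing): /g/ is a voiced stop in word-final position, so it devoices to [k]. /xogkexkiguuzedug/ → xogkexkiguuzeduk.

xogkexkiguuzeduk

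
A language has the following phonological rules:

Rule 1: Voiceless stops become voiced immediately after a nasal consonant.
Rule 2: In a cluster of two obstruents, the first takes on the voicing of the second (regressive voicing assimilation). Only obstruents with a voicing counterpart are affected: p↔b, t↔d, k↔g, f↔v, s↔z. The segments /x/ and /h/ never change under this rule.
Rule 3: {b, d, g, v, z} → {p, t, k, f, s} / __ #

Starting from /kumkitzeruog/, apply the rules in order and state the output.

kumgidzeruok

Rule 1 (post-nasal voicing): /k/ is a voiceless stop immediately after the nasal /m/, so it voices to [g]. /kumkitzeruog/ → kumgitzeruog.
Rule 2 (regressive voicing assimilation): /t/ precedes the voiced obstruent /z/, so it voices to [d] by assimilation. /kumgitzeruog/ → kumgidzeruog.
Rule 3 (final devoicing): /g/ is a voiced obstruent in word-final position, so it devoices to [k]. /kumgidzeruog/ → kumgidzeruok.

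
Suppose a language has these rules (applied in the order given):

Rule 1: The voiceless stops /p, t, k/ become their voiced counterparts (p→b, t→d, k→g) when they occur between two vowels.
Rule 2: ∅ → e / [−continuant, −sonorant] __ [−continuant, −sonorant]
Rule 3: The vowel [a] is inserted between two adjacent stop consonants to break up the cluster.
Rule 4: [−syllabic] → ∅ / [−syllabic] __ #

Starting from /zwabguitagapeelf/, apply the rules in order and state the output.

Rule 1 (intervocalic voicing): /t/ is a voiceless stop between vowels /i/ and /a/, so it voices to [d]. /p/ is a voiceless stop between vowels /a/ and /e/, so it voices to [b]. /zwabguitagapeelf/ → zwabguidagabeelf.
Rule 2 (stop-cluster e-epenthesis): /b/ and /g/ form a stop–stop cluster, so [e] is inserted between them. /zwabguidagabeelf/ → zwabeguidagabeelf.
Rule 3 (stop-cluster a-epenthesis): no segment meets the environment; /zwabeguidagabeelf/ is unchanged.
Rule 4 (final cluster simplification): /f/ is the second consonant of a word-final cluster /lf/, so it deletes. /zwabeguidagabeelf/ → zwabeguidagabeel.

zwabeguidagabeel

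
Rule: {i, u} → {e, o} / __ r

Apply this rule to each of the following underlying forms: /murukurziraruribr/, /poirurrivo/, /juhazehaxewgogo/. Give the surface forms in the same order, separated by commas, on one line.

morukorzeraroribr, poerorrivo, juhazehaxewgogo

/murukurziraruribr/: /u/ is a high vowel immediately before /r/, so it lowers to [o]. /u/ is a high vowel immediately before /r/, so it lowers to [o]. /i/ is a high vowel immediately before /r/, so it lowers to [e]. /u/ is a high vowel immediately before /r/, so it lowers to [o]. → [morukorzeraroribr].
/poirurrivo/: /i/ is a high vowel immediately before /r/, so it lowers to [e]. /u/ is a high vowel immediately before /r/, so it lowers to [o]. → [poerorrivo].
/juhazehaxewgogo/: the rule's environment is not met; surfaces unchanged as [juhazehaxewgogo].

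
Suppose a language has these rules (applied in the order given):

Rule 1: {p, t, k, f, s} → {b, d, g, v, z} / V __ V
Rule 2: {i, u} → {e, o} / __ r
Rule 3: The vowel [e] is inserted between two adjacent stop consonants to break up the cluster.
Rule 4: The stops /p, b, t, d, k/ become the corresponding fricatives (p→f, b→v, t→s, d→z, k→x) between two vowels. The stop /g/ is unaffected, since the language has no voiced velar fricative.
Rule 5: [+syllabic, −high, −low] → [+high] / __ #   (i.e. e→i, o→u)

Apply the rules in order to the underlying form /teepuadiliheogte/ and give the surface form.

Rule 1 (intervocalic voicing): /p/ is a voiceless obstruent between vowels /e/ and /u/, so it voices to [b]. /teepuadiliheogte/ → teebuadiliheogte.
Rule 2 (pre-rhotic lowering): no segment meets the environment; /teebuadiliheogte/ is unchanged.
Rule 3 (stop-cluster e-epenthesis): /g/ and /t/ form a stop–stop cluster, so [e] is inserted between them. /teebuadiliheogte/ → teebuadiliheogete.
Rule 4 (intervocalic spirantization): /b/ is a stop between vowels /e/ and /u/, so it spirantizes to the fricative [v]. /d/ is a stop between vowels /a/ and /i/, so it spirantizes to the fricative [z]. /t/ is a stop between vowels /e/ and /e/, so it spirantizes to the fricative [s]. /teebuadiliheogete/ → teevuaziliheogese.
Rule 5 (final vowel raising): /e/ is a mid vowel in word-final position, so it raises to [i]. /teevuaziliheogese/ → teevuaziliheogesi.

teevuaziliheogesi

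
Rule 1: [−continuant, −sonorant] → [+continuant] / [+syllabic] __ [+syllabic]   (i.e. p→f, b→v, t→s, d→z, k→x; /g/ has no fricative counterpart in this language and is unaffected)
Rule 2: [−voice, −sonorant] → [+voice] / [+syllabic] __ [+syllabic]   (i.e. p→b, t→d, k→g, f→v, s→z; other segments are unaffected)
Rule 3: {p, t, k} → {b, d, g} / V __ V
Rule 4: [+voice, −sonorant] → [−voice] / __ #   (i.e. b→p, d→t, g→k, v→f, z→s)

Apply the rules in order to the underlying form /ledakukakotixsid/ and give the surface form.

Rule 1 (intervocalic spirantization): /d/ is a stop between vowels /e/ and /a/, so it spirantizes to the fricative [z]. /k/ is a stop between vowels /a/ and /u/, so it spirantizes to the fricative [x]. /k/ is a stop between vowels /u/ and /a/, so it spirantizes to the fricative [x]. /k/ is a stop between vowels /a/ and /o/, so it spirantizes to the fricative [x]. /t/ is a stop between vowels /o/ and /i/, so it spirantizes to the fricative [s]. /ledakukakotixsid/ → lezaxuxaxosixsid.
Rule 2 (intervocalic voicing): /s/ is a voiceless obstruent between vowels /o/ and /i/, so it voices to [z]. /lezaxuxaxosixsid/ → lezaxuxaxozixsid.
Rule 3 (intervocalic voicing): no segment meets the environment; /lezaxuxaxozixsid/ is unchanged.
Rule 4 (final devoicing): /d/ is a voiced obstruent in word-final position, so it devoices to [t]. /lezaxuxaxozixsid/ → lezaxuxaxozixsit.

lezaxuxaxozixsit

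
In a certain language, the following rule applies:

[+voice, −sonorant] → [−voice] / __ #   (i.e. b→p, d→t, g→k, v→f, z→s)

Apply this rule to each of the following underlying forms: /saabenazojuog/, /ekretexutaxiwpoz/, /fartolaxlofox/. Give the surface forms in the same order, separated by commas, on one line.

saabenazojuok, ekretexutaxiwpos, fartolaxlofox

/saabenazojuog/: /g/ is a voiced obstruent in word-final position, so it devoices to [k]. → [saabenazojuok].
/ekretexutaxiwpoz/: /z/ is a voiced obstruent in word-final position, so it devoices to [s]. → [ekretexutaxiwpos].
/fartolaxlofox/: the rule's environment is not met; surfaces unchanged as [fartolaxlofox].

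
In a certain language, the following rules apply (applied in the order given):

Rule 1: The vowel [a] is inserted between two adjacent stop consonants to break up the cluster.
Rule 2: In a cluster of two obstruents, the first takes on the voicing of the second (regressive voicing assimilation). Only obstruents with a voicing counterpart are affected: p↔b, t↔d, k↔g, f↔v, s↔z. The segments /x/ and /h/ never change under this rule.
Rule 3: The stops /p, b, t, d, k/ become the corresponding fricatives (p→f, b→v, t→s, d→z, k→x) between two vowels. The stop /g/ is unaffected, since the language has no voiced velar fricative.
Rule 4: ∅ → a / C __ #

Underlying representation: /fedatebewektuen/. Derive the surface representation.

fezasevewexasuena

Rule 1 (stop-cluster a-epenthesis): /k/ and /t/ form a stop–stop cluster, so [a] is inserted between them. /fedatebewektuen/ → fedatebewekatuen.
Rule 2 (regressive voicing assimilation): no segment meets the environment; /fedatebewekatuen/ is unchanged.
Rule 3 (intervocalic spirantization): /d/ is a stop between vowels /e/ and /a/, so it spirantizes to the fricative [z]. /t/ is a stop between vowels /a/ and /e/, so it spirantizes to the fricative [s]. /b/ is a stop between vowels /e/ and /e/, so it spirantizes to the fricative [v]. /k/ is a stop between vowels /e/ and /a/, so it spirantizes to the fricative [x]. /t/ is a stop between vowels /a/ and /u/, so it spirantizes to the fricative [s]. /fedatebewekatuen/ → fezasevewexasuen.
Rule 4 (final a-epenthesis): the form ends in the consonant /n/, so [a] is inserted word-finally. /fezasevewexasuen/ → fezasevewexasuena.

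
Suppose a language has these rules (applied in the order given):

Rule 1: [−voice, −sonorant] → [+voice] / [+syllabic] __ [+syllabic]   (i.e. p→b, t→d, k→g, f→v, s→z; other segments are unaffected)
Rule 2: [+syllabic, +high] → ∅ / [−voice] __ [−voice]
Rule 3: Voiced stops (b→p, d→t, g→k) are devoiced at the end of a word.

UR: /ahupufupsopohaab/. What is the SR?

Rule 1 (intervocalic voicing): /p/ is a voiceless obstruent between vowels /u/ and /u/, so it voices to [b]. /f/ is a voiceless obstruent between vowels /u/ and /u/, so it voices to [v]. /p/ is a voiceless obstruent between vowels /o/ and /o/, so it voices to [b]. /ahupufupsopohaab/ → ahubuvupsobohaab.
Rule 2 (high vowel syncope): no segment meets the environment; /ahubuvupsobohaab/ is unchanged.
Rule 3 (final devoicing): /b/ is a voiced stop in word-final position, so it devoices to [p]. /ahubuvupsobohaab/ → ahubuvupsobohaap.

ahubuvupsobohaap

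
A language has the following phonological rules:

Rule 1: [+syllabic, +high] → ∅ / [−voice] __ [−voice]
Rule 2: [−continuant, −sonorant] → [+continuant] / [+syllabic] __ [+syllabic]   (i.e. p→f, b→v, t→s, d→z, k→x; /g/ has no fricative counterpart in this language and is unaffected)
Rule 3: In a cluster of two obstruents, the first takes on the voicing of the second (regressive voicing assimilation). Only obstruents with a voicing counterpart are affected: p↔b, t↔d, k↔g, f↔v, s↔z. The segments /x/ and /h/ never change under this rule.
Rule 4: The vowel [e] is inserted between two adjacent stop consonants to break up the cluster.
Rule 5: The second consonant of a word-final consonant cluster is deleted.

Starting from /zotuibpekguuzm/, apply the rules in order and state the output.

Rule 1 (high vowel syncope): no segment meets the environment; /zotuibpekguuzm/ is unchanged.
Rule 2 (intervocalic spirantization): /t/ is a stop between vowels /o/ and /u/, so it spirantizes to the fricative [s]. /zotuibpekguuzm/ → zosuibpekguuzm.
Rule 3 (regressive voicing assimilation): /b/ precedes the voiceless obstruent /p/, so it devoices to [p] by assimilation. /k/ precedes the voiced obstruent /g/, so it voices to [g] by assimilation. /zosuibpekguuzm/ → zosuippegguuzm.
Rule 4 (stop-cluster e-epenthesis): /p/ and /p/ form a stop–stop cluster, so [e] is inserted between them. /g/ and /g/ form a stop–stop cluster, so [e] is inserted between them. /zosuippegguuzm/ → zosuipepegeguuzm.
Rule 5 (final cluster simplification): /m/ is the second consonant of a word-final cluster /zm/, so it deletes. /zosuipepegeguuzm/ → zosuipepegeguuz.

zosuipepegeguuz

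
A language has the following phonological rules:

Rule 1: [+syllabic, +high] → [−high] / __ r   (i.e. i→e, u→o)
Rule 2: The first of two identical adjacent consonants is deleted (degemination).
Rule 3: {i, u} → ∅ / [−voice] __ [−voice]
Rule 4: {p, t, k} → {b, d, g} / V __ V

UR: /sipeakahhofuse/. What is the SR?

Rule 1 (pre-rhotic lowering): no segment meets the environment; /sipeakahhofuse/ is unchanged.
Rule 2 (degemination): /hh/ is a geminate; the first /h/ deletes. /sipeakahhofuse/ → sipeakahofuse.
Rule 3 (high vowel syncope): /i/ is a high vowel flanked by voiceless consonants /s/ and /p/, so it deletes. /u/ is a high vowel flanked by voiceless consonants /f/ and /s/, so it deletes. /sipeakahofuse/ → speakahofse.
Rule 4 (intervocalic voicing): /k/ is a voiceless stop between vowels /a/ and /a/, so it voices to [g]. /speakahofse/ → speagahofse.

speagahofse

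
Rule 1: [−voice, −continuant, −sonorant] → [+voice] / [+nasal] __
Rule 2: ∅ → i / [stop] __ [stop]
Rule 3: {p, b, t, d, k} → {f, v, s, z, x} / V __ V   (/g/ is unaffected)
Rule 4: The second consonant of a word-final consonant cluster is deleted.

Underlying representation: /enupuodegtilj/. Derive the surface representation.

Rule 1 (post-nasal voicing): no segment meets the environment; /enupuodegtilj/ is unchanged.
Rule 2 (stop-cluster i-epenthesis): /g/ and /t/ form a stop–stop cluster, so [i] is inserted between them. /enupuodegtilj/ → enupuodegitilj.
Rule 3 (intervocalic spirantization): /p/ is a stop between vowels /u/ and /u/, so it spirantizes to the fricative [f]. /d/ is a stop between vowels /o/ and /e/, so it spirantizes to the fricative [z]. /t/ is a stop between vowels /i/ and /i/, so it spirantizes to the fricative [s]. /enupuodegitilj/ → enufuozegisilj.
Rule 4 (final cluster simplification): /j/ is the second consonant of a word-final cluster /lj/, so it deletes. /enufuozegisilj/ → enufuozegisil.

enufuozegisil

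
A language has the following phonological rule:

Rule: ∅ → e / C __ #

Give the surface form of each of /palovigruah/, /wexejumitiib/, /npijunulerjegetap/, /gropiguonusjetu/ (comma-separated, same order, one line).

palovigruahe, wexejumitiibe, npijunulerjegetape, gropiguonusjetu

/palovigruah/: the form ends in the consonant /h/, so [e] is inserted word-finally. → [palovigruahe].
/wexejumitiib/: the form ends in the consonant /b/, so [e] is inserted word-finally. → [wexejumitiibe].
/npijunulerjegetap/: the form ends in the consonant /p/, so [e] is inserted word-finally. → [npijunulerjegetape].
/gropiguonusjetu/: the rule's environment is not met; surfaces unchanged as [gropiguonusjetu].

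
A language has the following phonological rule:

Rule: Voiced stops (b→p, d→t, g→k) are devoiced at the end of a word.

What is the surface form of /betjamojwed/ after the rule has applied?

/d/ is a voiced stop in word-final position, so it devoices to [t].
Surface form: [betjamojwet].

betjamojwet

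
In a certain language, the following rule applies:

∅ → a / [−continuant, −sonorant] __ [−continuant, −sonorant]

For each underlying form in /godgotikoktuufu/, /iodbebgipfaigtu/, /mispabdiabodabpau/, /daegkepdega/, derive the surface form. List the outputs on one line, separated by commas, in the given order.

godagotikokatuufu, iodabebagipfaigatu, mispabadiabodabapau, daegakepadega

/godgotikoktuufu/: /d/ and /g/ form a stop–stop cluster, so [a] is inserted between them. /k/ and /t/ form a stop–stop cluster, so [a] is inserted between them. → [godagotikokatuufu].
/iodbebgipfaigtu/: /d/ and /b/ form a stop–stop cluster, so [a] is inserted between them. /b/ and /g/ form a stop–stop cluster, so [a] is inserted between them. /g/ and /t/ form a stop–stop cluster, so [a] is inserted between them. → [iodabebagipfaigatu].
/mispabdiabodabpau/: /b/ and /d/ form a stop–stop cluster, so [a] is inserted between them. /b/ and /p/ form a stop–stop cluster, so [a] is inserted between them. → [mispabadiabodabapau].
/daegkepdega/: /g/ and /k/ form a stop–stop cluster, so [a] is inserted between them. /p/ and /d/ form a stop–stop cluster, so [a] is inserted between them. → [daegakepadega].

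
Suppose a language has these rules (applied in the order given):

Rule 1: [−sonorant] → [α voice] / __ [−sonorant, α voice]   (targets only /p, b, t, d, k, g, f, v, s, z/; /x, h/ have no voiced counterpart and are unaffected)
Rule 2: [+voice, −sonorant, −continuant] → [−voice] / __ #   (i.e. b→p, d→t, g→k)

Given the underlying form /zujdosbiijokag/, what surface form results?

Rule 1 (regressive voicing assimilation): /s/ precedes the voiced obstruent /b/, so it voices to [z] by assimilation. /zujdosbiijokag/ → zujdozbiijokag.
Rule 2 (final devoicing): /g/ is a voiced stop in word-final position, so it devoices to [k]. /zujdozbiijokag/ → zujdozbiijokak.

zujdozbiijokak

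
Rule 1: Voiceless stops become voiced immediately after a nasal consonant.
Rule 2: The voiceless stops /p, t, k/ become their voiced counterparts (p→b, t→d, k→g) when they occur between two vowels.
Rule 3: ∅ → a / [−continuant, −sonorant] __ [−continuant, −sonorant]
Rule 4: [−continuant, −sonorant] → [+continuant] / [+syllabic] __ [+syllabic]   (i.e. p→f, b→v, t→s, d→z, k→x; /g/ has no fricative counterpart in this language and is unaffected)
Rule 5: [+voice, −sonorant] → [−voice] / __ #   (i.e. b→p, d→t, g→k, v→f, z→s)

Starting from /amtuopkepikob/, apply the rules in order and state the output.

amduofaxevigop

Rule 1 (post-nasal voicing): /t/ is a voiceless stop immediately after the nasal /m/, so it voices to [d]. /amtuopkepikob/ → amduopkepikob.
Rule 2 (intervocalic voicing): /p/ is a voiceless stop between vowels /e/ and /i/, so it voices to [b]. /k/ is a voiceless stop between vowels /i/ and /o/, so it voices to [g]. /amduopkepikob/ → amduopkebigob.
Rule 3 (stop-cluster a-epenthesis): /p/ and /k/ form a stop–stop cluster, so [a] is inserted between them. /amduopkebigob/ → amduopakebigob.
Rule 4 (intervocalic spirantization): /p/ is a stop between vowels /o/ and /a/, so it spirantizes to the fricative [f]. /k/ is a stop between vowels /a/ and /e/, so it spirantizes to the fricative [x]. /b/ is a stop between vowels /e/ and /i/, so it spirantizes to the fricative [v]. /amduopakebigob/ → amduofaxevigob.
Rule 5 (final devoicing): /b/ is a voiced obstruent in word-final position, so it devoices to [p]. /amduofaxevigob/ → amduofaxevigop.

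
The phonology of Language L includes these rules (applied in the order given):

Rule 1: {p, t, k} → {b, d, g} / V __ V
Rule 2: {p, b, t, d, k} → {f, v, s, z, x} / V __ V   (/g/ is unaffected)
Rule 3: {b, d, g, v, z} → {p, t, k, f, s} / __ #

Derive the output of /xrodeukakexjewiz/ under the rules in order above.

Rule 1 (intervocalic voicing): /k/ is a voiceless stop between vowels /u/ and /a/, so it voices to [g]. /k/ is a voiceless stop between vowels /a/ and /e/, so it voices to [g]. /xrodeukakexjewiz/ → xrodeugagexjewiz.
Rule 2 (intervocalic spirantization): /d/ is a stop between vowels /o/ and /e/, so it spirantizes to the fricative [z]. /xrodeugagexjewiz/ → xrozeugagexjewiz.
Rule 3 (final devoicing): /z/ is a voiced obstruent in word-final position, so it devoices to [s]. /xrozeugagexjewiz/ → xrozeugagexjewis.

xrozeugagexjewis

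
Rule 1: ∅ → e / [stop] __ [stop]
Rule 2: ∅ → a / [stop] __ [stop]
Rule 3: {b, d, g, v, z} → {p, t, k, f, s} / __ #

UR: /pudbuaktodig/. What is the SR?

pudebuaketodik

Rule 1 (stop-cluster e-epenthesis): /d/ and /b/ form a stop–stop cluster, so [e] is inserted between them. /k/ and /t/ form a stop–stop cluster, so [e] is inserted between them. /pudbuaktodig/ → pudebuaketodig.
Rule 2 (stop-cluster a-epenthesis): no segment meets the environment; /pudebuaketodig/ is unchanged.
Rule 3 (final devoicing): /g/ is a voiced obstruent in word-final position, so it devoices to [k]. /pudebuaketodig/ → pudebuaketodik.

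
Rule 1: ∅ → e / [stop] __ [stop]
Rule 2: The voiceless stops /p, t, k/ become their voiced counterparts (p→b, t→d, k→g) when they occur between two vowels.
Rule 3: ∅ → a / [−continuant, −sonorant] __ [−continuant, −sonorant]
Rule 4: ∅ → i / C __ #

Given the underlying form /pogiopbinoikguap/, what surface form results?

Rule 1 (stop-cluster e-epenthesis): /p/ and /b/ form a stop–stop cluster, so [e] is inserted between them. /k/ and /g/ form a stop–stop cluster, so [e] is inserted between them. /pogiopbinoikguap/ → pogiopebinoikeguap.
Rule 2 (intervocalic voicing): /p/ is a voiceless stop between vowels /o/ and /e/, so it voices to [b]. /k/ is a voiceless stop between vowels /i/ and /e/, so it voices to [g]. /pogiopebinoikeguap/ → pogiobebinoigeguap.
Rule 3 (stop-cluster a-epenthesis): no segment meets the environment; /pogiobebinoigeguap/ is unchanged.
Rule 4 (final i-epenthesis): the form ends in the consonant /p/, so [i] is inserted word-finally. /pogiobebinoigeguap/ → pogiobebinoigeguapi.

pogiobebinoigeguapi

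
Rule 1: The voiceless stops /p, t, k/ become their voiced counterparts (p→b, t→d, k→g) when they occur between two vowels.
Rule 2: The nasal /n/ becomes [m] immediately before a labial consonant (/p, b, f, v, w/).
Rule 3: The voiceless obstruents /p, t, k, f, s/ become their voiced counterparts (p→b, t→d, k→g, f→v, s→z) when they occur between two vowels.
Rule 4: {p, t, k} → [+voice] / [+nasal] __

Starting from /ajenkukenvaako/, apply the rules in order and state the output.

ajengugemvaago

Rule 1 (intervocalic voicing): /k/ is a voiceless stop between vowels /u/ and /e/, so it voices to [g]. /k/ is a voiceless stop between vowels /a/ and /o/, so it voices to [g]. /ajenkukenvaako/ → ajenkugenvaago.
Rule 2 (nasal place assimilation): /n/ precedes the labial consonant /v/, so it assimilates in place to [m]. /ajenkugenvaago/ → ajenkugemvaago.
Rule 3 (intervocalic voicing): no segment meets the environment; /ajenkugemvaago/ is unchanged.
Rule 4 (post-nasal voicing): /k/ is a voiceless stop immediately after the nasal /n/, so it voices to [g]. /ajenkugemvaago/ → ajengugemvaago.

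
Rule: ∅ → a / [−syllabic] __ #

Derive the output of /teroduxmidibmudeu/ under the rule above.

teroduxmidibmudeu

No segment of /teroduxmidibmudeu/ meets the structural description of the rule, so the form surfaces unchanged.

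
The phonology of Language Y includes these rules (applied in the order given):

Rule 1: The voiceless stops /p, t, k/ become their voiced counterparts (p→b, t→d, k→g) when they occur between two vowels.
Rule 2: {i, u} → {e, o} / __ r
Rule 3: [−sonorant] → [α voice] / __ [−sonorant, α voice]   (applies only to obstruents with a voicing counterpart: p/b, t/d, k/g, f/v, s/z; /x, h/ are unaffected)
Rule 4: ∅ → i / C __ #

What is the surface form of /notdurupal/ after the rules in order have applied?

noddorubali

Rule 1 (intervocalic voicing): /p/ is a voiceless stop between vowels /u/ and /a/, so it voices to [b]. /notdurupal/ → notdurubal.
Rule 2 (pre-rhotic lowering): /u/ is a high vowel immediately before /r/, so it lowers to [o]. /notdurubal/ → notdorubal.
Rule 3 (regressive voicing assimilation): /t/ precedes the voiced obstruent /d/, so it voices to [d] by assimilation. /notdorubal/ → noddorubal.
Rule 4 (final i-epenthesis): the form ends in the consonant /l/, so [i] is inserted word-finally. /noddorubal/ → noddorubali.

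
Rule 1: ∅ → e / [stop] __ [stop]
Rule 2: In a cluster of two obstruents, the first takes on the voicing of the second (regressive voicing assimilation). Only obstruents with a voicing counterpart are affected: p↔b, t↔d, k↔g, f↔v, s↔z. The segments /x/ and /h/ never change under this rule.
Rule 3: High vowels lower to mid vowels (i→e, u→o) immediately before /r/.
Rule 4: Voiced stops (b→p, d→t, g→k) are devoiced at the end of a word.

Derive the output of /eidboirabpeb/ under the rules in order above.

eideboerabepep

Rule 1 (stop-cluster e-epenthesis): /d/ and /b/ form a stop–stop cluster, so [e] is inserted between them. /b/ and /p/ form a stop–stop cluster, so [e] is inserted between them. /eidboirabpeb/ → eideboirabepeb.
Rule 2 (regressive voicing assimilation): no segment meets the environment; /eideboirabepeb/ is unchanged.
Rule 3 (pre-rhotic lowering): /i/ is a high vowel immediately before /r/, so it lowers to [e]. /eideboirabepeb/ → eideboerabepeb.
Rule 4 (final devoicing): /b/ is a voiced stop in word-final position, so it devoices to [p]. /eideboerabepeb/ → eideboerabepep.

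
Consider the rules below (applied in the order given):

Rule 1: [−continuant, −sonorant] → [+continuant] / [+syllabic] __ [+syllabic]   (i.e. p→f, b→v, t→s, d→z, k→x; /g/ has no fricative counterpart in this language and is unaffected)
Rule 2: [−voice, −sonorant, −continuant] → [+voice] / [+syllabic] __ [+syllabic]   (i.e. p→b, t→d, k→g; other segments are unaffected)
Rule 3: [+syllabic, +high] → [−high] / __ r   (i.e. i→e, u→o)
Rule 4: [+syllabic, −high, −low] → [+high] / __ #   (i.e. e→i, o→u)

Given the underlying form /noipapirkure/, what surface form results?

noifaferkori

Rule 1 (intervocalic spirantization): /p/ is a stop between vowels /i/ and /a/, so it spirantizes to the fricative [f]. /p/ is a stop between vowels /a/ and /i/, so it spirantizes to the fricative [f]. /noipapirkure/ → noifafirkure.
Rule 2 (intervocalic voicing): no segment meets the environment; /noifafirkure/ is unchanged.
Rule 3 (pre-rhotic lowering): /i/ is a high vowel immediately before /r/, so it lowers to [e]. /u/ is a high vowel immediately before /r/, so it lowers to [o]. /noifafirkure/ → noifaferkore.
Rule 4 (final vowel raising): /e/ is a mid vowel in word-final position, so it raises to [i]. /noifaferkore/ → noifaferkori.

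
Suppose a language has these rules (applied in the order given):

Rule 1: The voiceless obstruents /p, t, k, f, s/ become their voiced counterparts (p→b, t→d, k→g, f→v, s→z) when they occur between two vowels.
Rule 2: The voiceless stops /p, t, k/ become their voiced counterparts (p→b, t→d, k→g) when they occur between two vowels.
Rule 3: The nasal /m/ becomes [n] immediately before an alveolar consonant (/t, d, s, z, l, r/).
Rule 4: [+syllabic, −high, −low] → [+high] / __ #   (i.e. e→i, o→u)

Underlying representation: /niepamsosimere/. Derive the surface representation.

Rule 1 (intervocalic voicing): /p/ is a voiceless obstruent between vowels /e/ and /a/, so it voices to [b]. /s/ is a voiceless obstruent between vowels /o/ and /i/, so it voices to [z]. /niepamsosimere/ → niebamsozimere.
Rule 2 (intervocalic voicing): no segment meets the environment; /niebamsozimere/ is unchanged.
Rule 3 (nasal place assimilation): /m/ precedes the alveolar consonant /s/, so it assimilates in place to [n]. /niebamsozimere/ → niebansozimere.
Rule 4 (final vowel raising): /e/ is a mid vowel in word-final position, so it raises to [i]. /niebansozimere/ → niebansozimeri.

niebansozimeri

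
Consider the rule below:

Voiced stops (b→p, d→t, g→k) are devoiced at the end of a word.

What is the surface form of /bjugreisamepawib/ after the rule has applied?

bjugreisamepawip

Scanning /bjugreisamepawib/: /b/ at position 1 is not in the conditioning environment; /g/ at position 4 is not in the conditioning environment; /b/ is a voiced stop in word-final position, so it devoices to [p].
Result: [bjugreisamepawip].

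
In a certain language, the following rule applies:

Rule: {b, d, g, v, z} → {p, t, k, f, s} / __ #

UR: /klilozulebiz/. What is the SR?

klilozulebis

Scanning /klilozulebiz/: /z/ at position 6 is not in the conditioning environment; /b/ at position 10 is not in the conditioning environment; /z/ is a voiced obstruent in word-final position, so it devoices to [s].
Result: [klilozulebis].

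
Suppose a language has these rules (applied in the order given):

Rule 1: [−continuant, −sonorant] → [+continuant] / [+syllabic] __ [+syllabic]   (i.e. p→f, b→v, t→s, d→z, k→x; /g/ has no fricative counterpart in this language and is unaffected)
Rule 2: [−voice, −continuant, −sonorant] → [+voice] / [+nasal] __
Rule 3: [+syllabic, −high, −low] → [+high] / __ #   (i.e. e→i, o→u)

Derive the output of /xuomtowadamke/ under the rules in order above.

xuomdowazamgi

Rule 1 (intervocalic spirantization): /d/ is a stop between vowels /a/ and /a/, so it spirantizes to the fricative [z]. /xuomtowadamke/ → xuomtowazamke.
Rule 2 (post-nasal voicing): /t/ is a voiceless stop immediately after the nasal /m/, so it voices to [d]. /k/ is a voiceless stop immediately after the nasal /m/, so it voices to [g]. /xuomtowazamke/ → xuomdowazamge.
Rule 3 (final vowel raising): /e/ is a mid vowel in word-final position, so it raises to [i]. /xuomdowazamge/ → xuomdowazamgi.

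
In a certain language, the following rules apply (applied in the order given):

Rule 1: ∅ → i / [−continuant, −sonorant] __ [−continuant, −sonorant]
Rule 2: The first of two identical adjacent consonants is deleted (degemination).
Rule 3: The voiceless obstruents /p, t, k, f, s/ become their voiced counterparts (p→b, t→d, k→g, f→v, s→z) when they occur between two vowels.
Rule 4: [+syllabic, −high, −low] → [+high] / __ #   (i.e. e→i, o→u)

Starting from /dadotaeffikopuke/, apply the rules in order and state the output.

Rule 1 (stop-cluster i-epenthesis): no segment meets the environment; /dadotaeffikopuke/ is unchanged.
Rule 2 (degemination): /ff/ is a geminate; the first /f/ deletes. /dadotaeffikopuke/ → dadotaefikopuke.
Rule 3 (intervocalic voicing): /t/ is a voiceless obstruent between vowels /o/ and /a/, so it voices to [d]. /f/ is a voiceless obstruent between vowels /e/ and /i/, so it voices to [v]. /k/ is a voiceless obstruent between vowels /i/ and /o/, so it voices to [g]. /p/ is a voiceless obstruent between vowels /o/ and /u/, so it voices to [b]. /k/ is a voiceless obstruent between vowels /u/ and /e/, so it voices to [g]. /dadotaefikopuke/ → dadodaevigobuge.
Rule 4 (final vowel raising): /e/ is a mid vowel in word-final position, so it raises to [i]. /dadodaevigobuge/ → dadodaevigobugi.

dadodaevigobugi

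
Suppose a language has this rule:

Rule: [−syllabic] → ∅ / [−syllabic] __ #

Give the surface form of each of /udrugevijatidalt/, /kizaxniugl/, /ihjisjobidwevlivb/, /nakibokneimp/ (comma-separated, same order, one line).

/udrugevijatidalt/: /t/ is the second consonant of a word-final cluster /lt/, so it deletes. → [udrugevijatidal].
/kizaxniugl/: /l/ is the second consonant of a word-final cluster /gl/, so it deletes. → [kizaxniug].
/ihjisjobidwevlivb/: /b/ is the second consonant of a word-final cluster /vb/, so it deletes. → [ihjisjobidwevliv].
/nakibokneimp/: /p/ is the second consonant of a word-final cluster /mp/, so it deletes. → [nakibokneim].

udrugevijatidal, kizaxniug, ihjisjobidwevliv, nakibokneim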